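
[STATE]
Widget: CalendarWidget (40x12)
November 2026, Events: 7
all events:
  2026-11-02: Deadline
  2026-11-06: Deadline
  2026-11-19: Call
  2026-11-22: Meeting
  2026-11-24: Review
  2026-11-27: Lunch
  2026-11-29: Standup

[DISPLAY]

             November 2026              
Mo Tu We Th Fr Sa Su                    
                   1                    
 2*  3  4  5  6*  7  8                  
 9 10 11 12 13 14 15                    
16 17 18 19* 20 21 22*                  
23 24* 25 26 27* 28 29*                 
30                                      
                                        
                                        
                                        
                                        


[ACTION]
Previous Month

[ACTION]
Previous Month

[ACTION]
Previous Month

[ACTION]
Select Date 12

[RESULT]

              August 2026               
Mo Tu We Th Fr Sa Su                    
                1  2                    
 3  4  5  6  7  8  9                    
10 11 [12] 13 14 15 16                  
17 18 19 20 21 22 23                    
24 25 26 27 28 29 30                    
31                                      
                                        
                                        
                                        
                                        


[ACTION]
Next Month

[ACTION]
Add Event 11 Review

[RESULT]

             September 2026             
Mo Tu We Th Fr Sa Su                    
    1  2  3  4  5  6                    
 7  8  9 10 11* 12 13                   
14 15 16 17 18 19 20                    
21 22 23 24 25 26 27                    
28 29 30                                
                                        
                                        
                                        
                                        
                                        


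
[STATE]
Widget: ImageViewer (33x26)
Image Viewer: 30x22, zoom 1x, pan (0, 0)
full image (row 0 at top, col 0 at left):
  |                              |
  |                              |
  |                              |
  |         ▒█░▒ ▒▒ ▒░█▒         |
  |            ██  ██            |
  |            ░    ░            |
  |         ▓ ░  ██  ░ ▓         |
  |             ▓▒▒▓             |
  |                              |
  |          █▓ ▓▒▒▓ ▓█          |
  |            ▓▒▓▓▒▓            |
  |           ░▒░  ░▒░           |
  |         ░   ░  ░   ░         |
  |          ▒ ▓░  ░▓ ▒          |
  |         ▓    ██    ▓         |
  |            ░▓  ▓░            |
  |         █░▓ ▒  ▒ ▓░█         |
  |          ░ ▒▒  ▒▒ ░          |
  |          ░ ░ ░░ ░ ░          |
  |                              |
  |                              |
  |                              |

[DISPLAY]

                                 
                                 
                                 
         ▒█░▒ ▒▒ ▒░█▒            
            ██  ██               
            ░    ░               
         ▓ ░  ██  ░ ▓            
             ▓▒▒▓                
                                 
          █▓ ▓▒▒▓ ▓█             
            ▓▒▓▓▒▓               
           ░▒░  ░▒░              
         ░   ░  ░   ░            
          ▒ ▓░  ░▓ ▒             
         ▓    ██    ▓            
            ░▓  ▓░               
         █░▓ ▒  ▒ ▓░█            
          ░ ▒▒  ▒▒ ░             
          ░ ░ ░░ ░ ░             
                                 
                                 
                                 
                                 
                                 
                                 
                                 


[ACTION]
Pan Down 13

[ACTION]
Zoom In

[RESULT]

                  ▓▓  ░░    ████ 
                          ▓▓▒▒▒▒▓
                          ▓▓▒▒▒▒▓
                                 
                                 
                    ██▓▓  ▓▓▒▒▒▒▓
                    ██▓▓  ▓▓▒▒▒▒▓
                        ▓▓▒▒▓▓▓▓▒
                        ▓▓▒▒▓▓▓▓▒
                      ░░▒▒░░    ░
                      ░░▒▒░░    ░
                  ░░      ░░    ░
                  ░░      ░░    ░
                    ▒▒  ▓▓░░    ░
                    ▒▒  ▓▓░░    ░
                  ▓▓        ████ 
                  ▓▓        ████ 
                        ░░▓▓    ▓
                        ░░▓▓    ▓
                  ██░░▓▓  ▒▒    ▒
                  ██░░▓▓  ▒▒    ▒
                    ░░  ▒▒▒▒    ▒
                    ░░  ▒▒▒▒    ▒
                    ░░  ░░  ░░░░ 
                    ░░  ░░  ░░░░ 
                                 


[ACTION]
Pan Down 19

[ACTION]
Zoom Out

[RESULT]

                                 
                                 
                                 
                                 
                                 
                                 
                                 
                                 
                                 
                                 
                                 
                                 
                                 
                                 
                                 
                                 
                                 
                                 
                                 
                                 
                                 
                                 
                                 
                                 
                                 
                                 


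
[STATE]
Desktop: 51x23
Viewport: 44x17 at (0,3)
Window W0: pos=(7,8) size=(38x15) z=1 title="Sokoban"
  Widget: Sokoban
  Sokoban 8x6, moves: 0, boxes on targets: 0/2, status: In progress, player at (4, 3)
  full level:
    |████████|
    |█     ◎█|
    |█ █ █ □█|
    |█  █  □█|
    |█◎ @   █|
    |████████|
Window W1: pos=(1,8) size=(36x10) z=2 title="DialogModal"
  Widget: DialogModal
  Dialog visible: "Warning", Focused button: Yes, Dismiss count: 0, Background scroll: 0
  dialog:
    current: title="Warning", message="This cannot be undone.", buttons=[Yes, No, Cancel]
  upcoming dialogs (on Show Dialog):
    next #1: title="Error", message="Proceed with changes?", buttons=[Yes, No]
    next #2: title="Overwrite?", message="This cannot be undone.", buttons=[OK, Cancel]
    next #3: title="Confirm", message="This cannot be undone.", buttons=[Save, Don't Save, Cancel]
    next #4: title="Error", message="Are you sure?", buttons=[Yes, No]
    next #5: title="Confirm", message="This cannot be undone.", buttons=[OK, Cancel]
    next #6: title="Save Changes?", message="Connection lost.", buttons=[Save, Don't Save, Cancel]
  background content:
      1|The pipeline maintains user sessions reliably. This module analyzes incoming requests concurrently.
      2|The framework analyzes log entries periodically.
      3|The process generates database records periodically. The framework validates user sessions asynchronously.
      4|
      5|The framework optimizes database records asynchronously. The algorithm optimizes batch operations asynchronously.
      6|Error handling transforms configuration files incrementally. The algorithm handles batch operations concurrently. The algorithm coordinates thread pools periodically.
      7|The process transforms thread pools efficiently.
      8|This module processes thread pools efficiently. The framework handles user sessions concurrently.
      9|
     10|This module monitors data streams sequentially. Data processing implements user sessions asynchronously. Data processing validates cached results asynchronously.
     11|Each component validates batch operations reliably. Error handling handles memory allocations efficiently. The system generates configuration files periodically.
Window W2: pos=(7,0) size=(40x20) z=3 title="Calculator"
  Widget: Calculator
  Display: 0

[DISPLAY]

       ┃                                    
       ┃┌───┬───┬───┬───┐                   
       ┃│ 7 │ 8 │ 9 │ ÷ │                   
       ┃├───┼───┼───┼───┤                   
       ┃│ 4 │ 5 │ 6 │ × │                   
 ┏━━━━━┃├───┼───┼───┼───┤                   
 ┃ Dial┃│ 1 │ 2 │ 3 │ - │                   
 ┠─────┃├───┼───┼───┼───┤                   
 ┃The ┌┃│ 0 │ . │ = │ + │                   
 ┃The │┃├───┼───┼───┼───┤                   
 ┃The │┃│ C │ MC│ MR│ M+│                   
 ┃    │┃└───┴───┴───┴───┘                   
 ┃The └┃                                    
 ┃Error┃                                    
 ┗━━━━━┃                                    
       ┃                                    
       ┗━━━━━━━━━━━━━━━━━━━━━━━━━━━━━━━━━━━━


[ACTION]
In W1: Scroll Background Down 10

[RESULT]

       ┃                                    
       ┃┌───┬───┬───┬───┐                   
       ┃│ 7 │ 8 │ 9 │ ÷ │                   
       ┃├───┼───┼───┼───┤                   
       ┃│ 4 │ 5 │ 6 │ × │                   
 ┏━━━━━┃├───┼───┼───┼───┤                   
 ┃ Dial┃│ 1 │ 2 │ 3 │ - │                   
 ┠─────┃├───┼───┼───┼───┤                   
 ┃Each┌┃│ 0 │ . │ = │ + │                   
 ┃    │┃├───┼───┼───┼───┤                   
 ┃    │┃│ C │ MC│ MR│ M+│                   
 ┃    │┃└───┴───┴───┴───┘                   
 ┃    └┃                                    
 ┃     ┃                                    
 ┗━━━━━┃                                    
       ┃                                    
       ┗━━━━━━━━━━━━━━━━━━━━━━━━━━━━━━━━━━━━


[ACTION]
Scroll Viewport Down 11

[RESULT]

       ┃├───┼───┼───┼───┤                   
       ┃│ 4 │ 5 │ 6 │ × │                   
 ┏━━━━━┃├───┼───┼───┼───┤                   
 ┃ Dial┃│ 1 │ 2 │ 3 │ - │                   
 ┠─────┃├───┼───┼───┼───┤                   
 ┃Each┌┃│ 0 │ . │ = │ + │                   
 ┃    │┃├───┼───┼───┼───┤                   
 ┃    │┃│ C │ MC│ MR│ M+│                   
 ┃    │┃└───┴───┴───┴───┘                   
 ┃    └┃                                    
 ┃     ┃                                    
 ┗━━━━━┃                                    
       ┃                                    
       ┗━━━━━━━━━━━━━━━━━━━━━━━━━━━━━━━━━━━━
       ┃                                    
       ┃                                    
       ┗━━━━━━━━━━━━━━━━━━━━━━━━━━━━━━━━━━━━


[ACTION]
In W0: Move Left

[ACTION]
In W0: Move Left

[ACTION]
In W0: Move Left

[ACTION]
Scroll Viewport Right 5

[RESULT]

  ┃├───┼───┼───┼───┤                     ┃  
  ┃│ 4 │ 5 │ 6 │ × │                     ┃  
━━┃├───┼───┼───┼───┤                     ┃  
al┃│ 1 │ 2 │ 3 │ - │                     ┃  
──┃├───┼───┼───┼───┤                     ┃  
h┌┃│ 0 │ . │ = │ + │                     ┃  
 │┃├───┼───┼───┼───┤                     ┃  
 │┃│ C │ MC│ MR│ M+│                     ┃  
 │┃└───┴───┴───┴───┘                     ┃  
 └┃                                      ┃  
  ┃                                      ┃  
━━┃                                      ┃  
  ┃                                      ┃  
  ┗━━━━━━━━━━━━━━━━━━━━━━━━━━━━━━━━━━━━━━┛  
  ┃                                    ┃    
  ┃                                    ┃    
  ┗━━━━━━━━━━━━━━━━━━━━━━━━━━━━━━━━━━━━┛    


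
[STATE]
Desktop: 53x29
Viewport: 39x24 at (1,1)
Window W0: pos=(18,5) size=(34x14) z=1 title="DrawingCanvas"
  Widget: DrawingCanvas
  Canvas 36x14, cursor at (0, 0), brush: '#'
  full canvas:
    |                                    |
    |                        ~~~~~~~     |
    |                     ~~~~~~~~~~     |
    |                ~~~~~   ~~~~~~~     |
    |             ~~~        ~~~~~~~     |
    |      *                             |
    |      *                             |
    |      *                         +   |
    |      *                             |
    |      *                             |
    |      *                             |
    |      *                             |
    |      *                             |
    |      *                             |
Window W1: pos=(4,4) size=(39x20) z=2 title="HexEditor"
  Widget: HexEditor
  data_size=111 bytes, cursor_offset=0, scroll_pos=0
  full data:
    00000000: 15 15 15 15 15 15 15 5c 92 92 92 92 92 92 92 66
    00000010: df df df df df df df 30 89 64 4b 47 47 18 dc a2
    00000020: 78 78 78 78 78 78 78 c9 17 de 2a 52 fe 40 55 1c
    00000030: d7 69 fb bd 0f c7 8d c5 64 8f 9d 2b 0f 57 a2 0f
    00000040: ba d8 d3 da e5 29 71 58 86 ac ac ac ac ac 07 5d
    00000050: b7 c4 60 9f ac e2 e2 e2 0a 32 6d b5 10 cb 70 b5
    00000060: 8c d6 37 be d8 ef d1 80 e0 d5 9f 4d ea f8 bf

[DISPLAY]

                                       
                                       
                                       
   ┏━━━━━━━━━━━━━━━━━━━━━━━━━━━━━━━━━━━
   ┃ HexEditor                         
   ┠───────────────────────────────────
   ┃00000000  15 15 15 15 15 15 15 5c  
   ┃00000010  df df df df df df df 30  
   ┃00000020  78 78 78 78 78 78 78 c9  
   ┃00000030  d7 69 fb bd 0f c7 8d c5  
   ┃00000040  ba d8 d3 da e5 29 71 58  
   ┃00000050  b7 c4 60 9f ac e2 e2 e2  
   ┃00000060  8c d6 37 be d8 ef d1 80  
   ┃                                   
   ┃                                   
   ┃                                   
   ┃                                   
   ┃                                   
   ┃                                   
   ┃                                   
   ┃                                   
   ┃                                   
   ┗━━━━━━━━━━━━━━━━━━━━━━━━━━━━━━━━━━━
                                       


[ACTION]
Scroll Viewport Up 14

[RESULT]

                                       
                                       
                                       
                                       
   ┏━━━━━━━━━━━━━━━━━━━━━━━━━━━━━━━━━━━
   ┃ HexEditor                         
   ┠───────────────────────────────────
   ┃00000000  15 15 15 15 15 15 15 5c  
   ┃00000010  df df df df df df df 30  
   ┃00000020  78 78 78 78 78 78 78 c9  
   ┃00000030  d7 69 fb bd 0f c7 8d c5  
   ┃00000040  ba d8 d3 da e5 29 71 58  
   ┃00000050  b7 c4 60 9f ac e2 e2 e2  
   ┃00000060  8c d6 37 be d8 ef d1 80  
   ┃                                   
   ┃                                   
   ┃                                   
   ┃                                   
   ┃                                   
   ┃                                   
   ┃                                   
   ┃                                   
   ┃                                   
   ┗━━━━━━━━━━━━━━━━━━━━━━━━━━━━━━━━━━━


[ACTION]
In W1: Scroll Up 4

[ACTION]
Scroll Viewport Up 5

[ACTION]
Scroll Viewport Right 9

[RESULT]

                                       
                                       
                                       
                                       
━━━━━━━━━━━━━━━━━━━━━━━━━━━━━━━━┓      
ditor                           ┃━━━━━━
────────────────────────────────┨      
000  15 15 15 15 15 15 15 5c  92┃──────
010  df df df df df df df 30  89┃      
020  78 78 78 78 78 78 78 c9  17┃~~~~~~
030  d7 69 fb bd 0f c7 8d c5  64┃~~~~~~
040  ba d8 d3 da e5 29 71 58  86┃~~~~~~
050  b7 c4 60 9f ac e2 e2 e2  0a┃~~~~~~
060  8c d6 37 be d8 ef d1 80  e0┃      
                                ┃      
                                ┃      
                                ┃      
                                ┃      
                                ┃━━━━━━
                                ┃      
                                ┃      
                                ┃      
                                ┃      
━━━━━━━━━━━━━━━━━━━━━━━━━━━━━━━━┛      


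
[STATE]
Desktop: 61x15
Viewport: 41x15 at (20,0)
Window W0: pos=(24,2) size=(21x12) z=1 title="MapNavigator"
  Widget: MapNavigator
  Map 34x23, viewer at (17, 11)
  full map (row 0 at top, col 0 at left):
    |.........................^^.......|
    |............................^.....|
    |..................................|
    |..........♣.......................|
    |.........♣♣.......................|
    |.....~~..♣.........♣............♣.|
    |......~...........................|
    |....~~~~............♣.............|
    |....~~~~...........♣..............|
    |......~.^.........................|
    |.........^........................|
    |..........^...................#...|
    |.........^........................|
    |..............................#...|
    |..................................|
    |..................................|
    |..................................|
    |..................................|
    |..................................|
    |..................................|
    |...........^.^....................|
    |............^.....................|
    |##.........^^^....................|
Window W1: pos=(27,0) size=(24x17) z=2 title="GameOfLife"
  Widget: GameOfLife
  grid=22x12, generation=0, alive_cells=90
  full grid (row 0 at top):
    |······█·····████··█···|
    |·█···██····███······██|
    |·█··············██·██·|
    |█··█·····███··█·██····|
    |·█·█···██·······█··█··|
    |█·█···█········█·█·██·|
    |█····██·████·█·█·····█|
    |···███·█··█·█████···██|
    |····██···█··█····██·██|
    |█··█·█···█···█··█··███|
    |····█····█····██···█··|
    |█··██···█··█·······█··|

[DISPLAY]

       ┏━━━━━━━━━━━━━━━━━━━━━━┓          
       ┃ GameOfLife           ┃          
    ┏━━┠──────────────────────┨          
    ┃ M┃Gen: 0                ┃          
    ┠──┃······█·····████··█···┃          
    ┃..┃·█···██····███······██┃          
    ┃..┃·█··············██·██·┃          
    ┃^.┃█··█·····███··█·██····┃          
    ┃.^┃·█·█···██·······█··█··┃          
    ┃..┃█·█···█········█·█·██·┃          
    ┃.^┃█····██·████·█·█·····█┃          
    ┃..┃···███·█··█·█████···██┃          
    ┃..┃····██···█··█····██·██┃          
    ┗━━┃█··█·█···█···█··█··███┃          
       ┃····█····█····██···█··┃          


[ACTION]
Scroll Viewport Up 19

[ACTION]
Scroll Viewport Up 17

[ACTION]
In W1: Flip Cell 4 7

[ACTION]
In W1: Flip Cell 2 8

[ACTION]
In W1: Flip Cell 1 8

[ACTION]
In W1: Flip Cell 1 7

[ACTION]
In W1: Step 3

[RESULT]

       ┏━━━━━━━━━━━━━━━━━━━━━━┓          
       ┃ GameOfLife           ┃          
    ┏━━┠──────────────────────┨          
    ┃ M┃Gen: 3                ┃          
    ┠──┃······█·········█·····┃          
    ┃..┃·█············█·······┃          
    ┃..┃·█····█·█··█···██·····┃          
    ┃^.┃········█·██···██·····┃          
    ┃.^┃······█··█·······█····┃          
    ┃..┃··█████·████··········┃          
    ┃.^┃·█··███·██······██·██·┃          
    ┃..┃··█·█████·█·····███···┃          
    ┃..┃···█··███··█·█····███·┃          
    ┗━━┃···██████·····█···█···┃          
       ┃···█·█··██··██····█···┃          


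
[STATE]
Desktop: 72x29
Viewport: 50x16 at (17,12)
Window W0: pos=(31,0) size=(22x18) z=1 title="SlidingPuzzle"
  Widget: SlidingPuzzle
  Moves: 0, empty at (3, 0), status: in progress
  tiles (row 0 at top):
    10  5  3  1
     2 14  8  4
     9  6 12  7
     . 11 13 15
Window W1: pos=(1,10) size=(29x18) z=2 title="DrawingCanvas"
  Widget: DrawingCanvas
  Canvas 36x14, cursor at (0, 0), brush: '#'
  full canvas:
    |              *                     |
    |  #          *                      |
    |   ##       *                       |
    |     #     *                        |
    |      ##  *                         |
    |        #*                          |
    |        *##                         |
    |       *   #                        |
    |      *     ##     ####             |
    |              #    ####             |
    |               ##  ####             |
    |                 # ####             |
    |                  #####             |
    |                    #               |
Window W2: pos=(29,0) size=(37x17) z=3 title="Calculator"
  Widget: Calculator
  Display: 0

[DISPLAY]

────────────┃├───┼───┼───┼───┤                  ┃ 
            ┃│ C │ MC│ MR│ M+│                  ┃ 
            ┃└───┴───┴───┴───┘                  ┃ 
            ┃                                   ┃ 
            ┗━━━━━━━━━━━━━━━━━━━━━━━━━━━━━━━━━━━┛ 
            ┃ ┗━━━━━━━━━━━━━━━━━━━━┛              
            ┃                                     
            ┃                                     
            ┃                                     
    ####    ┃                                     
    ####    ┃                                     
##  ####    ┃                                     
  # ####    ┃                                     
   #####    ┃                                     
     #      ┃                                     
━━━━━━━━━━━━┛                                     


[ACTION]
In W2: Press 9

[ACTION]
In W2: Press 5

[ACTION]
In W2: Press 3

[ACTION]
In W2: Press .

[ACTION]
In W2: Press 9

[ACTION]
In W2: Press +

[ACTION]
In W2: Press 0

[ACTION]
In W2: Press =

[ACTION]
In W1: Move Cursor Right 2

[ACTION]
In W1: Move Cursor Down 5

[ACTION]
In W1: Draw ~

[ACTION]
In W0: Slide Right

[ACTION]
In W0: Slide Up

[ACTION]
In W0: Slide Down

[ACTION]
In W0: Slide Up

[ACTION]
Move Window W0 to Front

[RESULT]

────────────┃├┃Moves: 2            ┃            ┃ 
            ┃│┃                    ┃            ┃ 
            ┃└┃                    ┃            ┃ 
            ┃ ┃                    ┃            ┃ 
            ┗━┃                    ┃━━━━━━━━━━━━┛ 
            ┃ ┗━━━━━━━━━━━━━━━━━━━━┛              
            ┃                                     
            ┃                                     
            ┃                                     
    ####    ┃                                     
    ####    ┃                                     
##  ####    ┃                                     
  # ####    ┃                                     
   #####    ┃                                     
     #      ┃                                     
━━━━━━━━━━━━┛                                     


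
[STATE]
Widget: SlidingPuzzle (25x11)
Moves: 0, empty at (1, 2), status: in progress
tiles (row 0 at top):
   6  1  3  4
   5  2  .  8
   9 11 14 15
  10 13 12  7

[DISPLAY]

┌────┬────┬────┬────┐    
│  6 │  1 │  3 │  4 │    
├────┼────┼────┼────┤    
│  5 │  2 │    │  8 │    
├────┼────┼────┼────┤    
│  9 │ 11 │ 14 │ 15 │    
├────┼────┼────┼────┤    
│ 10 │ 13 │ 12 │  7 │    
└────┴────┴────┴────┘    
Moves: 0                 
                         


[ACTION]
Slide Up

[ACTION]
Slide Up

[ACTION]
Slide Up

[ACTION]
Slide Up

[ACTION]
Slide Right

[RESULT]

┌────┬────┬────┬────┐    
│  6 │  1 │  3 │  4 │    
├────┼────┼────┼────┤    
│  5 │  2 │ 14 │  8 │    
├────┼────┼────┼────┤    
│  9 │ 11 │ 12 │ 15 │    
├────┼────┼────┼────┤    
│ 10 │    │ 13 │  7 │    
└────┴────┴────┴────┘    
Moves: 3                 
                         


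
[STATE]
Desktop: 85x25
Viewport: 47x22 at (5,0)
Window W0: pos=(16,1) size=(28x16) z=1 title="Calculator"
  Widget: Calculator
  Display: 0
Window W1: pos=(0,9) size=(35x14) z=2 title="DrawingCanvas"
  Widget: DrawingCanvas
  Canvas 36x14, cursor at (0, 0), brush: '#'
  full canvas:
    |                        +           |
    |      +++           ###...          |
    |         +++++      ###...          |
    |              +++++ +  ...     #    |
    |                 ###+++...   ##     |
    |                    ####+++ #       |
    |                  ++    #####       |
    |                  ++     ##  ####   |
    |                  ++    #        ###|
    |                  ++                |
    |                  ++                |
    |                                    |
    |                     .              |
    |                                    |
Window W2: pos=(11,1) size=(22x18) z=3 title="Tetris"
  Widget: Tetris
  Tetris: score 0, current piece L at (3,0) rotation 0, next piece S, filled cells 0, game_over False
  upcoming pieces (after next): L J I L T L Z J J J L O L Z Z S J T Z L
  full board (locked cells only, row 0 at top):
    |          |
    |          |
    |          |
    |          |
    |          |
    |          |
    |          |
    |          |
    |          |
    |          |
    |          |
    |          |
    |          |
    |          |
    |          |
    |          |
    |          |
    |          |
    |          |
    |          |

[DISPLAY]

                                               
      ┏━━━━━━━━━━━━━━━━━━━━┓━━━━━━━━━━┓        
      ┃ Tetris             ┃          ┃        
      ┠────────────────────┨──────────┨        
      ┃          │Next:    ┃         0┃        
      ┃          │ ░░      ┃┐         ┃        
      ┃          │░░       ┃│         ┃        
      ┃          │         ┃┤         ┃        
      ┃          │         ┃│         ┃        
━━━━━━┃          │         ┃━┓        ┃        
wingCa┃          │Score:   ┃ ┃        ┃        
──────┃          │0        ┃─┨        ┃        
      ┃          │         ┃ ┃        ┃        
  +++ ┃          │         ┃ ┃        ┃        
     +┃          │         ┃ ┃        ┃        
      ┃          │         ┃ ┃        ┃        
      ┃          │         ┃ ┃━━━━━━━━┛        
      ┃          │         ┃ ┃                 
      ┗━━━━━━━━━━━━━━━━━━━━┛ ┃                 
              ++     ##  ####┃                 
              ++    #        ┃                 
              ++             ┃                 


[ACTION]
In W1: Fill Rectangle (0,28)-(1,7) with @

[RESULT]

                                               
      ┏━━━━━━━━━━━━━━━━━━━━┓━━━━━━━━━━┓        
      ┃ Tetris             ┃          ┃        
      ┠────────────────────┨──────────┨        
      ┃          │Next:    ┃         0┃        
      ┃          │ ░░      ┃┐         ┃        
      ┃          │░░       ┃│         ┃        
      ┃          │         ┃┤         ┃        
      ┃          │         ┃│         ┃        
━━━━━━┃          │         ┃━┓        ┃        
wingCa┃          │Score:   ┃ ┃        ┃        
──────┃          │0        ┃─┨        ┃        
   @@@┃          │         ┃ ┃        ┃        
  +@@@┃          │         ┃ ┃        ┃        
     +┃          │         ┃ ┃        ┃        
      ┃          │         ┃ ┃        ┃        
      ┃          │         ┃ ┃━━━━━━━━┛        
      ┃          │         ┃ ┃                 
      ┗━━━━━━━━━━━━━━━━━━━━┛ ┃                 
              ++     ##  ####┃                 
              ++    #        ┃                 
              ++             ┃                 


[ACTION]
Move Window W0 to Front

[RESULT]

                                               
      ┏━━━━┏━━━━━━━━━━━━━━━━━━━━━━━━━━┓        
      ┃ Tet┃ Calculator               ┃        
      ┠────┠──────────────────────────┨        
      ┃    ┃                         0┃        
      ┃    ┃┌───┬───┬───┬───┐         ┃        
      ┃    ┃│ 7 │ 8 │ 9 │ ÷ │         ┃        
      ┃    ┃├───┼───┼───┼───┤         ┃        
      ┃    ┃│ 4 │ 5 │ 6 │ × │         ┃        
━━━━━━┃    ┃├───┼───┼───┼───┤         ┃        
wingCa┃    ┃│ 1 │ 2 │ 3 │ - │         ┃        
──────┃    ┃├───┼───┼───┼───┤         ┃        
   @@@┃    ┃│ 0 │ . │ = │ + │         ┃        
  +@@@┃    ┃├───┼───┼───┼───┤         ┃        
     +┃    ┃│ C │ MC│ MR│ M+│         ┃        
      ┃    ┃└───┴───┴───┴───┘         ┃        
      ┃    ┗━━━━━━━━━━━━━━━━━━━━━━━━━━┛        
      ┃          │         ┃ ┃                 
      ┗━━━━━━━━━━━━━━━━━━━━┛ ┃                 
              ++     ##  ####┃                 
              ++    #        ┃                 
              ++             ┃                 


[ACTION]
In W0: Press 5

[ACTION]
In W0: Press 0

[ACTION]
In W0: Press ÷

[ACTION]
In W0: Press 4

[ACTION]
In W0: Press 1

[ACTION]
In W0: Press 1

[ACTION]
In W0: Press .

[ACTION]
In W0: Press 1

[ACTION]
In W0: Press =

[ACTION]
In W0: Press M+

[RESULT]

                                               
      ┏━━━━┏━━━━━━━━━━━━━━━━━━━━━━━━━━┓        
      ┃ Tet┃ Calculator               ┃        
      ┠────┠──────────────────────────┨        
      ┃    ┃              0.1216249088┃        
      ┃    ┃┌───┬───┬───┬───┐         ┃        
      ┃    ┃│ 7 │ 8 │ 9 │ ÷ │         ┃        
      ┃    ┃├───┼───┼───┼───┤         ┃        
      ┃    ┃│ 4 │ 5 │ 6 │ × │         ┃        
━━━━━━┃    ┃├───┼───┼───┼───┤         ┃        
wingCa┃    ┃│ 1 │ 2 │ 3 │ - │         ┃        
──────┃    ┃├───┼───┼───┼───┤         ┃        
   @@@┃    ┃│ 0 │ . │ = │ + │         ┃        
  +@@@┃    ┃├───┼───┼───┼───┤         ┃        
     +┃    ┃│ C │ MC│ MR│ M+│         ┃        
      ┃    ┃└───┴───┴───┴───┘         ┃        
      ┃    ┗━━━━━━━━━━━━━━━━━━━━━━━━━━┛        
      ┃          │         ┃ ┃                 
      ┗━━━━━━━━━━━━━━━━━━━━┛ ┃                 
              ++     ##  ####┃                 
              ++    #        ┃                 
              ++             ┃                 


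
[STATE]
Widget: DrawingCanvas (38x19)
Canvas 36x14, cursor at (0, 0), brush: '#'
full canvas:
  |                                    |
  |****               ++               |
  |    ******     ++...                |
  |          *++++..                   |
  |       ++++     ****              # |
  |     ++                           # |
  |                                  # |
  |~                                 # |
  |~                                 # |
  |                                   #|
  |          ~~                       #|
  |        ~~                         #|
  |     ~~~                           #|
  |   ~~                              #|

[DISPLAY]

+                                     
****               ++                 
    ******     ++...                  
          *++++..                     
       ++++     ****              #   
     ++                           #   
                                  #   
~                                 #   
~                                 #   
                                   #  
          ~~                       #  
        ~~                         #  
     ~~~                           #  
   ~~                              #  
                                      
                                      
                                      
                                      
                                      


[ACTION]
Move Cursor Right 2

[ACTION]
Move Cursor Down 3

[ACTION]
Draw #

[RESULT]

                                      
****               ++                 
    ******     ++...                  
  #       *++++..                     
       ++++     ****              #   
     ++                           #   
                                  #   
~                                 #   
~                                 #   
                                   #  
          ~~                       #  
        ~~                         #  
     ~~~                           #  
   ~~                              #  
                                      
                                      
                                      
                                      
                                      


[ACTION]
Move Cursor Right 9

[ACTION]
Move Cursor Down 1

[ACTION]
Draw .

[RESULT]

                                      
****               ++                 
    ******     ++...                  
  #       *++++..                     
       ++++.    ****              #   
     ++                           #   
                                  #   
~                                 #   
~                                 #   
                                   #  
          ~~                       #  
        ~~                         #  
     ~~~                           #  
   ~~                              #  
                                      
                                      
                                      
                                      
                                      


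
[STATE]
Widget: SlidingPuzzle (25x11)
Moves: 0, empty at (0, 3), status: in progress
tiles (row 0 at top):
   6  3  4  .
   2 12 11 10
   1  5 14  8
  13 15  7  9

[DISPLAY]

┌────┬────┬────┬────┐    
│  6 │  3 │  4 │    │    
├────┼────┼────┼────┤    
│  2 │ 12 │ 11 │ 10 │    
├────┼────┼────┼────┤    
│  1 │  5 │ 14 │  8 │    
├────┼────┼────┼────┤    
│ 13 │ 15 │  7 │  9 │    
└────┴────┴────┴────┘    
Moves: 0                 
                         


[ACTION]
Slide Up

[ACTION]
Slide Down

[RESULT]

┌────┬────┬────┬────┐    
│  6 │  3 │  4 │    │    
├────┼────┼────┼────┤    
│  2 │ 12 │ 11 │ 10 │    
├────┼────┼────┼────┤    
│  1 │  5 │ 14 │  8 │    
├────┼────┼────┼────┤    
│ 13 │ 15 │  7 │  9 │    
└────┴────┴────┴────┘    
Moves: 2                 
                         


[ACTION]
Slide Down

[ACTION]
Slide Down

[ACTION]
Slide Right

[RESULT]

┌────┬────┬────┬────┐    
│  6 │  3 │    │  4 │    
├────┼────┼────┼────┤    
│  2 │ 12 │ 11 │ 10 │    
├────┼────┼────┼────┤    
│  1 │  5 │ 14 │  8 │    
├────┼────┼────┼────┤    
│ 13 │ 15 │  7 │  9 │    
└────┴────┴────┴────┘    
Moves: 3                 
                         
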